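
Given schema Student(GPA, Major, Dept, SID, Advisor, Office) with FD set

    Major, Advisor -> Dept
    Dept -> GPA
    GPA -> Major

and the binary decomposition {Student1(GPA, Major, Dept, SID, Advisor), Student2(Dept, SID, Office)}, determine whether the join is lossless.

Common attributes: Student1 ∩ Student2 = {Dept, SID}.
Closure of {Dept, SID}: Dept → GPA applies, adding GPA; GPA → Major applies, adding Major. So (Dept, SID)⁺ = {GPA, Major, Dept, SID}.
The closure contains neither all of Student1 = {GPA, Major, Dept, SID, Advisor} nor all of Student2 = {Dept, SID, Office}, so the common attributes are not a superkey of either fragment. The join is lossy.

No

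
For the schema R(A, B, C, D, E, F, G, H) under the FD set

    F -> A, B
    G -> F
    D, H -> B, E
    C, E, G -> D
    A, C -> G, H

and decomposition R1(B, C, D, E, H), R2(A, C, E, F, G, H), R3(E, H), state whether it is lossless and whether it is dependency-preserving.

lossy and not dependency-preserving

Lossless test (chase): applying each FD to every pair of rows produces no changes in the tableau, so no row becomes fully distinguished — the join is lossy.
Dependency preservation: the restricted closure of {F} across the fragments never reaches {A, B}, so F → A, B cannot be enforced without a join — not preserved.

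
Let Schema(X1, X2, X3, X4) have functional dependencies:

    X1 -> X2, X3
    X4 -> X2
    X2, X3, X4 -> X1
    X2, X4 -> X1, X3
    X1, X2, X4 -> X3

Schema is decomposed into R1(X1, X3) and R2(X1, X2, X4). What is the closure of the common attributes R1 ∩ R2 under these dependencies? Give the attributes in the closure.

R1 ∩ R2 = {X1}.
X1 → X2, X3 applies, adding X2, X3
Closure: {X1, X2, X3}.

X1, X2, X3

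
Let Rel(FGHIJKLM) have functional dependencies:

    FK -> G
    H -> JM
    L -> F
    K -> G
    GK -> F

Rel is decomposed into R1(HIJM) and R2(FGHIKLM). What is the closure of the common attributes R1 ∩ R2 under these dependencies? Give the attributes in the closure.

HIJM

R1 ∩ R2 = {HIM}.
H → JM applies, adding J
Closure: {HIJM}.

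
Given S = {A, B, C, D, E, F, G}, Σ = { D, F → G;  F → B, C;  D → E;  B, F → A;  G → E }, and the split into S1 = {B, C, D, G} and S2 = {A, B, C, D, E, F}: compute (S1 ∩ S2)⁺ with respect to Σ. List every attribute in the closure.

S1 ∩ S2 = {B, C, D}.
D → E applies, adding E
Closure: {B, C, D, E}.

B, C, D, E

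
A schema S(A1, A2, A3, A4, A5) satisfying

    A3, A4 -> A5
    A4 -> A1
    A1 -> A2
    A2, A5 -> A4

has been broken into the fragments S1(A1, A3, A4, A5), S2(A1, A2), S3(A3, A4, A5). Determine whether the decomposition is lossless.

Chase test. Columns are A1, A2, A3, A4, A5; row i has aⱼ where attribute j ∈ Si, else bᵢⱼ.
Initial tableau (one row per fragment):
  row 1: a1 b12 a3 a4 a5
  row 2: a1 a2 b23 b24 b25
  row 3: b31 b32 a3 a4 a5
Rows 1 and 3 agree on A4; apply A4→A1 and equate their A1 entries.
Rows 1 and 2 agree on A1; apply A1→A2 and equate their A2 entries.
Rows 1 and 3 agree on A1; apply A1→A2 and equate their A2 entries.
Row 1 is now all distinguished symbols — the join is lossless.

Yes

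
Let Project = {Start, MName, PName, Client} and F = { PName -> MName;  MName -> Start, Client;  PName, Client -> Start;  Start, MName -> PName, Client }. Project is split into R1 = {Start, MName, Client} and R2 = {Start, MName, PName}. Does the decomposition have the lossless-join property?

Yes

Common attributes: R1 ∩ R2 = {Start, MName}.
Closure of {Start, MName}: MName → Start, Client applies, adding Client; Start, MName → PName, Client applies, adding PName. So (Start, MName)⁺ = {Start, MName, PName, Client}.
This closure contains every attribute of R1, so R1 ∩ R2 → R1. The join is lossless.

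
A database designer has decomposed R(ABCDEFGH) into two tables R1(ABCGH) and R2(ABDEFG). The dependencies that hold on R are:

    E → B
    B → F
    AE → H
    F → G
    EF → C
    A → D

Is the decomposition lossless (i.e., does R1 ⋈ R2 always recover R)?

Common attributes: R1 ∩ R2 = {ABG}.
Closure of {ABG}: B → F applies, adding F; A → D applies, adding D. So (ABG)⁺ = {ABDFG}.
The closure contains neither all of R1 = {ABCGH} nor all of R2 = {ABDEFG}, so the common attributes are not a superkey of either fragment. The join is lossy.

No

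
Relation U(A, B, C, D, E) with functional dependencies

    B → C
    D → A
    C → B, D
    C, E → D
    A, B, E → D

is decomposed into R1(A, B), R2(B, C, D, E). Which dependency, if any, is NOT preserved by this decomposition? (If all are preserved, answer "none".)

D → A

Check D → A: no single fragment contains all of {A, D}, and the restricted closure of {D} across the fragments never reaches {A}.
B → C is preserved.
C → B, D is preserved.
C, E → D is preserved.
A, B, E → D is preserved.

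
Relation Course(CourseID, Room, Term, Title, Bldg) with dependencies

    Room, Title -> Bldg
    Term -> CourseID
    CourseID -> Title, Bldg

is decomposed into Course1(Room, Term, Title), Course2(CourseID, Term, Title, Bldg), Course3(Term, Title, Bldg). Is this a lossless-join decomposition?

Chase test. Columns are CourseID, Room, Term, Title, Bldg; row i has aⱼ where attribute j ∈ Coursei, else bᵢⱼ.
Initial tableau (one row per fragment):
  row 1: b11 a2 a3 a4 b15
  row 2: a1 b22 a3 a4 a5
  row 3: b31 b32 a3 a4 a5
Rows 1 and 2 agree on Term; apply Term→CourseID and equate their CourseID entries.
Rows 1 and 3 agree on Term; apply Term→CourseID and equate their CourseID entries.
Rows 1 and 2 agree on CourseID; apply CourseID→Title, Bldg and equate their Title, Bldg entries.
Row 1 is now all distinguished symbols — the join is lossless.

Yes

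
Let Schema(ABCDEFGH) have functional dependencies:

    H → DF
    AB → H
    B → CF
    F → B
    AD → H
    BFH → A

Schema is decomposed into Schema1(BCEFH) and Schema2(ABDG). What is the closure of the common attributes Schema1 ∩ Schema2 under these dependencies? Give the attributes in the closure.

Schema1 ∩ Schema2 = {B}.
B → CF applies, adding CF
Closure: {BCF}.

BCF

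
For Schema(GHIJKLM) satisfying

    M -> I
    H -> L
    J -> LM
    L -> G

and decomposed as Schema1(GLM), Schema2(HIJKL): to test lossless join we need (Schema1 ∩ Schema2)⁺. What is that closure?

GL

Schema1 ∩ Schema2 = {L}.
L → G applies, adding G
Closure: {GL}.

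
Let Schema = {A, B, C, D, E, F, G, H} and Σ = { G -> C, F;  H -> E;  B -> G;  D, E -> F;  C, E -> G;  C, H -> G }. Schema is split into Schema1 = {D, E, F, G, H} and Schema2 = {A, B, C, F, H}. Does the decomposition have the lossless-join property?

Common attributes: Schema1 ∩ Schema2 = {F, H}.
Closure of {F, H}: H → E applies, adding E. So (F, H)⁺ = {E, F, H}.
The closure contains neither all of Schema1 = {D, E, F, G, H} nor all of Schema2 = {A, B, C, F, H}, so the common attributes are not a superkey of either fragment. The join is lossy.

No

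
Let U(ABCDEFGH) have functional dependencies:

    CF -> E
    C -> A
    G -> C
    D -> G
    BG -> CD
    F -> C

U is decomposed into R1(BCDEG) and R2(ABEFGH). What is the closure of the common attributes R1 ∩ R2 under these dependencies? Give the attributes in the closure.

ABCDEG

R1 ∩ R2 = {BEG}.
G → C applies, adding C
BG → CD applies, adding D
C → A applies, adding A
Closure: {ABCDEG}.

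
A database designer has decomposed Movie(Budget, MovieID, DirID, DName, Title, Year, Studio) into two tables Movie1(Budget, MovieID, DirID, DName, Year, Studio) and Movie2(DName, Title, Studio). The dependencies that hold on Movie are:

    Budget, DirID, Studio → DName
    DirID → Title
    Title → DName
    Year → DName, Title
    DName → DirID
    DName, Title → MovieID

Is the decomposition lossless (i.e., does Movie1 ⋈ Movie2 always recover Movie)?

Yes

Common attributes: Movie1 ∩ Movie2 = {DName, Studio}.
Closure of {DName, Studio}: DName → DirID applies, adding DirID; DirID → Title applies, adding Title; DName, Title → MovieID applies, adding MovieID. So (DName, Studio)⁺ = {MovieID, DirID, DName, Title, Studio}.
This closure contains every attribute of Movie2, so Movie1 ∩ Movie2 → Movie2. The join is lossless.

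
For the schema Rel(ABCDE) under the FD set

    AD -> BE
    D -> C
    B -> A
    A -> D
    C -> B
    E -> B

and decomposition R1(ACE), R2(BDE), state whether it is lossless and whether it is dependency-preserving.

lossless and dependency-preserving

Lossless test: (E)⁺ = {ABCDE}, which contains all of one fragment — lossless.
Dependency preservation: AD → BE; D → C; B → A; A → D; C → B are not contained in any single fragment, but the restricted closure of each left-hand side across the fragments still reaches the right-hand side; the remaining FDs each lie inside some fragment. All dependencies are preserved.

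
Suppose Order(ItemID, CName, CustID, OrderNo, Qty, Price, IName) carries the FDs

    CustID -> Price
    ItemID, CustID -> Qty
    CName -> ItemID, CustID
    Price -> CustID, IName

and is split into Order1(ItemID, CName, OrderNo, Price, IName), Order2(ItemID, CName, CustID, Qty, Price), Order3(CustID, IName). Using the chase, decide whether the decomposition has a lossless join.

Yes

Chase test. Columns are ItemID, CName, CustID, OrderNo, Qty, Price, IName; row i has aⱼ where attribute j ∈ Orderi, else bᵢⱼ.
Initial tableau (one row per fragment):
  row 1: a1 a2 b13 a4 b15 a6 a7
  row 2: a1 a2 a3 b24 a5 a6 b27
  row 3: b31 b32 a3 b34 b35 b36 a7
Rows 2 and 3 agree on CustID; apply CustID→Price and equate their Price entries.
Rows 1 and 2 agree on CName; apply CName→ItemID, CustID and equate their ItemID, CustID entries.
Rows 1 and 2 agree on Price; apply Price→CustID, IName and equate their CustID, IName entries.
Rows 1 and 2 agree on ItemID, CustID; apply ItemID, CustID→Qty and equate their Qty entries.
Row 1 is now all distinguished symbols — the join is lossless.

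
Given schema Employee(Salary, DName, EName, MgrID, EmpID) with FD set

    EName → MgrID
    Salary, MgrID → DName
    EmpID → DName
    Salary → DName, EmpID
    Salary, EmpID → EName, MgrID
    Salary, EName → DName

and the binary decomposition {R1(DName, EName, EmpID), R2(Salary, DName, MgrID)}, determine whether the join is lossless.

No

Common attributes: R1 ∩ R2 = {DName}.
No dependency enlarges {DName}, so (DName)⁺ = {DName}.
The closure contains neither all of R1 = {DName, EName, EmpID} nor all of R2 = {Salary, DName, MgrID}, so the common attributes are not a superkey of either fragment. The join is lossy.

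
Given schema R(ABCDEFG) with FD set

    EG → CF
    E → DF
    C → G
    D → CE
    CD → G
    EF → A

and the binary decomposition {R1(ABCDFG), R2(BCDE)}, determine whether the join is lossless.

Common attributes: R1 ∩ R2 = {BCD}.
Closure of {BCD}: C → G applies, adding G; D → CE applies, adding E; EG → CF applies, adding F; EF → A applies, adding A. So (BCD)⁺ = {ABCDEFG}.
This closure contains every attribute of R1, so R1 ∩ R2 → R1. The join is lossless.

Yes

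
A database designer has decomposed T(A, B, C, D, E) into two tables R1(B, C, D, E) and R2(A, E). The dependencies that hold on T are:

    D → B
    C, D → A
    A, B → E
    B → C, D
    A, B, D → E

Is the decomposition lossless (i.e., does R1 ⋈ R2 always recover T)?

Common attributes: R1 ∩ R2 = {E}.
No dependency enlarges {E}, so (E)⁺ = {E}.
The closure contains neither all of R1 = {B, C, D, E} nor all of R2 = {A, E}, so the common attributes are not a superkey of either fragment. The join is lossy.

No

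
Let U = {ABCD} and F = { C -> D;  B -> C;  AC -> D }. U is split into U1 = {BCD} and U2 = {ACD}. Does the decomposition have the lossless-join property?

No

Common attributes: U1 ∩ U2 = {CD}.
No dependency enlarges {CD}, so (CD)⁺ = {CD}.
The closure contains neither all of U1 = {BCD} nor all of U2 = {ACD}, so the common attributes are not a superkey of either fragment. The join is lossy.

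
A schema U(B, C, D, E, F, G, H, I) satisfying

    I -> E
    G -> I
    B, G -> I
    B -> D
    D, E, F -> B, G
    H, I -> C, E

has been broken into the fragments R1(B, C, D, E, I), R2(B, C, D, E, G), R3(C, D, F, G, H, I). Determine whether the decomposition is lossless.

No

Chase test. Columns are B, C, D, E, F, G, H, I; row i has aⱼ where attribute j ∈ Ri, else bᵢⱼ.
Initial tableau (one row per fragment):
  row 1: a1 a2 a3 a4 b15 b16 b17 a8
  row 2: a1 a2 a3 a4 b25 a6 b27 b28
  row 3: b31 a2 a3 b34 a5 a6 a7 a8
Rows 1 and 3 agree on I; apply I→E and equate their E entries.
Rows 2 and 3 agree on G; apply G→I and equate their I entries.
No row becomes fully distinguished — the join is lossy.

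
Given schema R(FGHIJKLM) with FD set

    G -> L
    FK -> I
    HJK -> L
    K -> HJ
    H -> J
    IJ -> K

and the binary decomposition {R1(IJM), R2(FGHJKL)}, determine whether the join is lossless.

No

Common attributes: R1 ∩ R2 = {J}.
No dependency enlarges {J}, so (J)⁺ = {J}.
The closure contains neither all of R1 = {IJM} nor all of R2 = {FGHJKL}, so the common attributes are not a superkey of either fragment. The join is lossy.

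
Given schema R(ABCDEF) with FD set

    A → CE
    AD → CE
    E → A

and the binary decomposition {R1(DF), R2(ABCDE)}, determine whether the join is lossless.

Common attributes: R1 ∩ R2 = {D}.
No dependency enlarges {D}, so (D)⁺ = {D}.
The closure contains neither all of R1 = {DF} nor all of R2 = {ABCDE}, so the common attributes are not a superkey of either fragment. The join is lossy.

No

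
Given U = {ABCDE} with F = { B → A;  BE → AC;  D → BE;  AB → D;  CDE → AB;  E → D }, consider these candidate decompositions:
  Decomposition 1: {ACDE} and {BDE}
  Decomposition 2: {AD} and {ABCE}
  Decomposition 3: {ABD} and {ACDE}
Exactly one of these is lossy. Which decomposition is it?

Decomposition 2

Decomposition 1: common = {DE}, closure = {ABCDE} → lossless.
Decomposition 2: common = {A}, closure = {A} → lossy.
Decomposition 3: common = {AD}, closure = {ABCDE} → lossless.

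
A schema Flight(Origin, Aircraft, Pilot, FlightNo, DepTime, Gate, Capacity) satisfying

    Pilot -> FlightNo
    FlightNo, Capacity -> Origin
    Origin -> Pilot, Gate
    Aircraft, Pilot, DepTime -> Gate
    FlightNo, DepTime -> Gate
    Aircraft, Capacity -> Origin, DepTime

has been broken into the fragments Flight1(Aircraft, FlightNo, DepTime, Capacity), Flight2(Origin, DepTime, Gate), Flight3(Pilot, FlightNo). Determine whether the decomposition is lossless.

Chase test. Columns are Origin, Aircraft, Pilot, FlightNo, DepTime, Gate, Capacity; row i has aⱼ where attribute j ∈ Flighti, else bᵢⱼ.
Initial tableau (one row per fragment):
  row 1: b11 a2 b13 a4 a5 b16 a7
  row 2: a1 b22 b23 b24 a5 a6 b27
  row 3: b31 b32 a3 a4 b35 b36 b37
No row becomes fully distinguished — the join is lossy.

No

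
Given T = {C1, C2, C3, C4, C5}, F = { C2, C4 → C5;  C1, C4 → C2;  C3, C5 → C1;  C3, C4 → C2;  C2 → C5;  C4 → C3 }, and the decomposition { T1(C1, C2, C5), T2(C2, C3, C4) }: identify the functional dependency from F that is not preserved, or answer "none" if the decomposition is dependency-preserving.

Check C3, C5 → C1: no single fragment contains all of {C1, C3, C5}, and the restricted closure of {C3, C5} across the fragments never reaches {C1}.
C2, C4 → C5 is preserved.
C1, C4 → C2 is preserved.
C3, C4 → C2 is preserved.
C2 → C5 is preserved.
C4 → C3 is preserved.

C3, C5 → C1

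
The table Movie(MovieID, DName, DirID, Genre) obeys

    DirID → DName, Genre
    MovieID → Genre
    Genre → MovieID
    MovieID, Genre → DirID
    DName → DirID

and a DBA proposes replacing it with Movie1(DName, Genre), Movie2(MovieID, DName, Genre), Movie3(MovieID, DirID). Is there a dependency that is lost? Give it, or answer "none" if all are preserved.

DirID → DName, Genre: restricted closure across fragments reaches DName, Genre.
MovieID → Genre lies within Movie2.
Genre → MovieID lies within Movie2.
MovieID, Genre → DirID: restricted closure across fragments reaches DirID.
DName → DirID: restricted closure across fragments reaches DirID.
Every dependency is enforceable on the fragments, so the decomposition is dependency-preserving.

none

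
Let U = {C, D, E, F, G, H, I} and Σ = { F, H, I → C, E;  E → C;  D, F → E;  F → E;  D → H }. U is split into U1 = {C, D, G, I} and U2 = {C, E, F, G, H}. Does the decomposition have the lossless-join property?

Common attributes: U1 ∩ U2 = {C, G}.
No dependency enlarges {C, G}, so (C, G)⁺ = {C, G}.
The closure contains neither all of U1 = {C, D, G, I} nor all of U2 = {C, E, F, G, H}, so the common attributes are not a superkey of either fragment. The join is lossy.

No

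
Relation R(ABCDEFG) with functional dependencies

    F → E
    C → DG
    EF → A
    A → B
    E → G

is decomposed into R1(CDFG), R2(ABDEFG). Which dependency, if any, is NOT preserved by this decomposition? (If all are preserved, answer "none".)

F → E lies within R2.
C → DG lies within R1.
EF → A lies within R2.
A → B lies within R2.
E → G lies within R2.
Every dependency is enforceable on the fragments, so the decomposition is dependency-preserving.

none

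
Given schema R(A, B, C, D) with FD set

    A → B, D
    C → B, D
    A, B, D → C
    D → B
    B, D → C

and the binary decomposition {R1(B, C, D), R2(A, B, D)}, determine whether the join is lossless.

Yes

Common attributes: R1 ∩ R2 = {B, D}.
Closure of {B, D}: B, D → C applies, adding C. So (B, D)⁺ = {B, C, D}.
This closure contains every attribute of R1, so R1 ∩ R2 → R1. The join is lossless.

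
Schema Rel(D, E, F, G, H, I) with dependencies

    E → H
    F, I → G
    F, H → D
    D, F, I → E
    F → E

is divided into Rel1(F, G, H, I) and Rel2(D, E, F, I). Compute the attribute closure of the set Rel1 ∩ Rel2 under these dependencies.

Rel1 ∩ Rel2 = {F, I}.
F, I → G applies, adding G
F → E applies, adding E
E → H applies, adding H
F, H → D applies, adding D
Closure: {D, E, F, G, H, I}.

D, E, F, G, H, I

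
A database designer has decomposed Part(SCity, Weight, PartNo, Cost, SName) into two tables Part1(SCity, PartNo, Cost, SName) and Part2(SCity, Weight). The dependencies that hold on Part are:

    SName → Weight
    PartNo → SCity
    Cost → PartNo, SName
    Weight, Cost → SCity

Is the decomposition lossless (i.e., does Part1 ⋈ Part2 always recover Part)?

Common attributes: Part1 ∩ Part2 = {SCity}.
No dependency enlarges {SCity}, so (SCity)⁺ = {SCity}.
The closure contains neither all of Part1 = {SCity, PartNo, Cost, SName} nor all of Part2 = {SCity, Weight}, so the common attributes are not a superkey of either fragment. The join is lossy.

No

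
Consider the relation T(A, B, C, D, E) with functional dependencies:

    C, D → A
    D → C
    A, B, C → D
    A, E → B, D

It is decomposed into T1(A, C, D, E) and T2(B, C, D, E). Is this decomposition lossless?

Common attributes: T1 ∩ T2 = {C, D, E}.
Closure of {C, D, E}: C, D → A applies, adding A; A, E → B, D applies, adding B. So (C, D, E)⁺ = {A, B, C, D, E}.
This closure contains every attribute of T1, so T1 ∩ T2 → T1. The join is lossless.

Yes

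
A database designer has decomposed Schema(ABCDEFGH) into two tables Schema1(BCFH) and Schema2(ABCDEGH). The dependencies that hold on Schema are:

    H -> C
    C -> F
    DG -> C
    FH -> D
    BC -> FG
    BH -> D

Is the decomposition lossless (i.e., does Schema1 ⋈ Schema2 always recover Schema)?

Common attributes: Schema1 ∩ Schema2 = {BCH}.
Closure of {BCH}: C → F applies, adding F; FH → D applies, adding D; BC → FG applies, adding G. So (BCH)⁺ = {BCDFGH}.
This closure contains every attribute of Schema1, so Schema1 ∩ Schema2 → Schema1. The join is lossless.

Yes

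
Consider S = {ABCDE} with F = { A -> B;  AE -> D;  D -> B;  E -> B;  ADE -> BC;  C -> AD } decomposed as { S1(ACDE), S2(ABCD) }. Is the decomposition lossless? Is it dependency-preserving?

lossless but not dependency-preserving

Lossless test: (ACD)⁺ = {ABCD}, which contains all of one fragment — lossless.
Dependency preservation: the restricted closure of {E} across the fragments never reaches {B}, so E → B cannot be enforced without a join — not preserved.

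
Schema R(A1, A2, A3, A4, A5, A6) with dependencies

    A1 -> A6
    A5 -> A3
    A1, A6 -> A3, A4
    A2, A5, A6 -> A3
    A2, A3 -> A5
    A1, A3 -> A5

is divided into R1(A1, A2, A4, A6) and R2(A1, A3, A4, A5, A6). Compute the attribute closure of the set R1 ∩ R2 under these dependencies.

R1 ∩ R2 = {A1, A4, A6}.
A1, A6 → A3, A4 applies, adding A3
A1, A3 → A5 applies, adding A5
Closure: {A1, A3, A4, A5, A6}.

A1, A3, A4, A5, A6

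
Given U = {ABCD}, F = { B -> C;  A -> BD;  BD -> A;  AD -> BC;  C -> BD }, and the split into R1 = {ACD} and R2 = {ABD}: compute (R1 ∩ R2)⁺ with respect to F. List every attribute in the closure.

ABCD

R1 ∩ R2 = {AD}.
A → BD applies, adding B
AD → BC applies, adding C
Closure: {ABCD}.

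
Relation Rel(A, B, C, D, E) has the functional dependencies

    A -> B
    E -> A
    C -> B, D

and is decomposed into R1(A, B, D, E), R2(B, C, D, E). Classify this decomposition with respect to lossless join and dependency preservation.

Lossless test: (B, D, E)⁺ = {A, B, D, E}, which contains all of one fragment — lossless.
Dependency preservation: every FD's attributes lie within a single fragment, so each can be enforced locally — preserved.

lossless and dependency-preserving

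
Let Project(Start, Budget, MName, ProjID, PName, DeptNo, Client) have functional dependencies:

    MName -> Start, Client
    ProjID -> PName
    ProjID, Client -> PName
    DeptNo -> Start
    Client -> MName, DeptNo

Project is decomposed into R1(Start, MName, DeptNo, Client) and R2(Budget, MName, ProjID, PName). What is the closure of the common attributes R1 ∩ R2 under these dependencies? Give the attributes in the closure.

R1 ∩ R2 = {MName}.
MName → Start, Client applies, adding Start, Client
Client → MName, DeptNo applies, adding DeptNo
Closure: {Start, MName, DeptNo, Client}.

Start, MName, DeptNo, Client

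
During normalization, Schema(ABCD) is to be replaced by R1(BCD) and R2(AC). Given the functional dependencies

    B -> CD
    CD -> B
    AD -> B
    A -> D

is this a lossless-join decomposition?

Common attributes: R1 ∩ R2 = {C}.
No dependency enlarges {C}, so (C)⁺ = {C}.
The closure contains neither all of R1 = {BCD} nor all of R2 = {AC}, so the common attributes are not a superkey of either fragment. The join is lossy.

No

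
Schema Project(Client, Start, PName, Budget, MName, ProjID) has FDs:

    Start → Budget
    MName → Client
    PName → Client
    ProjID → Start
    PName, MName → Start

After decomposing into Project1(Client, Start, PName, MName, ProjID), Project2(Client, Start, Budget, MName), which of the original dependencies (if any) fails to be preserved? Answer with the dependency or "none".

Start → Budget lies within Project2.
MName → Client lies within Project1.
PName → Client lies within Project1.
ProjID → Start lies within Project1.
PName, MName → Start lies within Project1.
Every dependency is enforceable on the fragments, so the decomposition is dependency-preserving.

none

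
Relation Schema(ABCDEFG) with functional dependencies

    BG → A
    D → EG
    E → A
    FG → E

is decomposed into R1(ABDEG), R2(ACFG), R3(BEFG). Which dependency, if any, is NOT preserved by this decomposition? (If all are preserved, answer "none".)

none

BG → A lies within R1.
D → EG lies within R1.
E → A lies within R1.
FG → E lies within R3.
Every dependency is enforceable on the fragments, so the decomposition is dependency-preserving.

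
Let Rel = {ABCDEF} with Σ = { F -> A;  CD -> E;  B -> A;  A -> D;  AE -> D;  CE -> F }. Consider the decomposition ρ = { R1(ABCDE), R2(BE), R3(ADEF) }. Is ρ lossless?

No

Chase test. Columns are ABCDEF; row i has aⱼ where attribute j ∈ Ri, else bᵢⱼ.
Initial tableau (one row per fragment):
  row 1: a1 a2 a3 a4 a5 b16
  row 2: b21 a2 b23 b24 a5 b26
  row 3: a1 b32 b33 a4 a5 a6
Rows 1 and 2 agree on B; apply B→A and equate their A entries.
Rows 1 and 2 agree on A; apply A→D and equate their D entries.
No row becomes fully distinguished — the join is lossy.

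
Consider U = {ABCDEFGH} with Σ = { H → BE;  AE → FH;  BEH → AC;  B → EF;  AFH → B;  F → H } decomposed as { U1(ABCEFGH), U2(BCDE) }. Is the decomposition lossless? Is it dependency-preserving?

lossy but dependency-preserving

Lossless test: (BCE)⁺ = {ABCEFH}, which is a superkey of neither fragment — lossy.
Dependency preservation: every FD's attributes lie within a single fragment, so each can be enforced locally — preserved.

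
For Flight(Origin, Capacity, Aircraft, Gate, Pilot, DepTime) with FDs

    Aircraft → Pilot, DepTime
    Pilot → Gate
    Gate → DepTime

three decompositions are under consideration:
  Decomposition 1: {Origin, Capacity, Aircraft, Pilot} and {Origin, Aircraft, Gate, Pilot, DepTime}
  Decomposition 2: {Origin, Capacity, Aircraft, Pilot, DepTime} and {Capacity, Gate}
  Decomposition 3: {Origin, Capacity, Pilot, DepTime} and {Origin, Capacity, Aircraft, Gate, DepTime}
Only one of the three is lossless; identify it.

Decomposition 1

Decomposition 1: common = {Origin, Aircraft, Pilot}, closure = {Origin, Aircraft, Gate, Pilot, DepTime} → lossless.
Decomposition 2: common = {Capacity}, closure = {Capacity} → lossy.
Decomposition 3: common = {Origin, Capacity, DepTime}, closure = {Origin, Capacity, DepTime} → lossy.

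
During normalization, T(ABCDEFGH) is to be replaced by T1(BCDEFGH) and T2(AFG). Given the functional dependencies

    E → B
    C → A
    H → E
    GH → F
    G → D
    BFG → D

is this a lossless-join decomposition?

No

Common attributes: T1 ∩ T2 = {FG}.
Closure of {FG}: G → D applies, adding D. So (FG)⁺ = {DFG}.
The closure contains neither all of T1 = {BCDEFGH} nor all of T2 = {AFG}, so the common attributes are not a superkey of either fragment. The join is lossy.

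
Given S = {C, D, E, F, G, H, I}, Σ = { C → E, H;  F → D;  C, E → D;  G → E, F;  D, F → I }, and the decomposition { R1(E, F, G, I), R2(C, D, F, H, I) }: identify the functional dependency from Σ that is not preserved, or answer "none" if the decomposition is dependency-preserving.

C → E, H

Check C → E, H: no single fragment contains all of {C, E, H}, and the restricted closure of {C} across the fragments never reaches {E, H}.
F → D is preserved.
C, E → D is preserved.
G → E, F is preserved.
D, F → I is preserved.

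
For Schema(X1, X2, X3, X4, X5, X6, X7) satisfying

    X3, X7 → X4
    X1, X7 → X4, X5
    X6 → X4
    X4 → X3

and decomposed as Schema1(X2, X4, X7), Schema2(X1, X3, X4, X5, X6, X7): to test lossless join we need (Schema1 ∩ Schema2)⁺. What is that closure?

Schema1 ∩ Schema2 = {X4, X7}.
X4 → X3 applies, adding X3
Closure: {X3, X4, X7}.

X3, X4, X7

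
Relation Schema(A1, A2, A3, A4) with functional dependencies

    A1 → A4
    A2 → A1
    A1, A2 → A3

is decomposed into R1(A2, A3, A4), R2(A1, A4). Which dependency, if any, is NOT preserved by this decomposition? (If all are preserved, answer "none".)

A2 → A1

Check A2 → A1: no single fragment contains all of {A1, A2}, and the restricted closure of {A2} across the fragments never reaches {A1}.
A1 → A4 is preserved.
A1, A2 → A3 is preserved.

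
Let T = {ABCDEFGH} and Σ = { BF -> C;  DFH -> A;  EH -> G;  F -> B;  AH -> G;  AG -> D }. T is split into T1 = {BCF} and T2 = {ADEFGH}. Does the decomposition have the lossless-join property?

Yes

Common attributes: T1 ∩ T2 = {F}.
Closure of {F}: F → B applies, adding B; BF → C applies, adding C. So (F)⁺ = {BCF}.
This closure contains every attribute of T1, so T1 ∩ T2 → T1. The join is lossless.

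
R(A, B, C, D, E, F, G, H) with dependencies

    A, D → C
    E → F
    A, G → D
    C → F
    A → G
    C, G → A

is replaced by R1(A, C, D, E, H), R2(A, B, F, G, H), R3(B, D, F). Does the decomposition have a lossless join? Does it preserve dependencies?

lossy and not dependency-preserving

Lossless test (chase): Rows 1 and 2 agree on A; apply A→G and equate their G entries. Rows 1 and 2 agree on A, G; apply A, G→D and equate their D entries. Rows 1 and 2 agree on A, D; apply A, D→C and equate their C entries. Rows 1 and 2 agree on C; apply C→F and equate their F entries. No row becomes fully distinguished — the join is lossy.
Dependency preservation: the restricted closure of {E} across the fragments never reaches {F}, so E → F cannot be enforced without a join — not preserved.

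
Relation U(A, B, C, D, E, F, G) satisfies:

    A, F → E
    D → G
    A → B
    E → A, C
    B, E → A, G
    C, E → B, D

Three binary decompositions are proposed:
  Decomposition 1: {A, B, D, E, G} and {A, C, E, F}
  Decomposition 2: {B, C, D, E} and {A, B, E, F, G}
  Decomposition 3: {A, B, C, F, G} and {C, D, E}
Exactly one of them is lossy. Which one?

Decomposition 1: common = {A, E}, closure = {A, B, C, D, E, G} → lossless.
Decomposition 2: common = {B, E}, closure = {A, B, C, D, E, G} → lossless.
Decomposition 3: common = {C}, closure = {C} → lossy.

Decomposition 3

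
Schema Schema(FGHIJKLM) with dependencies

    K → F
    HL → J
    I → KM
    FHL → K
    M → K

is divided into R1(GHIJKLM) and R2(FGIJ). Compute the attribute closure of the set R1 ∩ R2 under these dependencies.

R1 ∩ R2 = {GIJ}.
I → KM applies, adding KM
K → F applies, adding F
Closure: {FGIJKM}.

FGIJKM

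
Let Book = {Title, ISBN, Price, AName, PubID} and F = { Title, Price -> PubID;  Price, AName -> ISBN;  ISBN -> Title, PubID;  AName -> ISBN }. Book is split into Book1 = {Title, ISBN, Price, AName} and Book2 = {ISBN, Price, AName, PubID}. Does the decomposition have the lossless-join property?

Yes

Common attributes: Book1 ∩ Book2 = {ISBN, Price, AName}.
Closure of {ISBN, Price, AName}: ISBN → Title, PubID applies, adding Title, PubID. So (ISBN, Price, AName)⁺ = {Title, ISBN, Price, AName, PubID}.
This closure contains every attribute of Book1, so Book1 ∩ Book2 → Book1. The join is lossless.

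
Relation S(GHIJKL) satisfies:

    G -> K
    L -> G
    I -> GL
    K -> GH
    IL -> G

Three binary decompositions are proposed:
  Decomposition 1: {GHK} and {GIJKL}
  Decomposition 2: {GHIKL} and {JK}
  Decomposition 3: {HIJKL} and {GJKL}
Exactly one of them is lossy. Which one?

Decomposition 2

Decomposition 1: common = {GK}, closure = {GHK} → lossless.
Decomposition 2: common = {K}, closure = {GHK} → lossy.
Decomposition 3: common = {JKL}, closure = {GHJKL} → lossless.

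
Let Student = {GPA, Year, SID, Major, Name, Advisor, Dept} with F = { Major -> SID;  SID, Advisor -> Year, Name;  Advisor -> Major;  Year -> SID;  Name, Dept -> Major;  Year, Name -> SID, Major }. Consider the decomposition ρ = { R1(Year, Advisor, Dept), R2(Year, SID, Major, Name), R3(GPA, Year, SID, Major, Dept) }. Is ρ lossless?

Chase test. Columns are GPA, Year, SID, Major, Name, Advisor, Dept; row i has aⱼ where attribute j ∈ Ri, else bᵢⱼ.
Initial tableau (one row per fragment):
  row 1: b11 a2 b13 b14 b15 a6 a7
  row 2: b21 a2 a3 a4 a5 b26 b27
  row 3: a1 a2 a3 a4 b35 b36 a7
Rows 1 and 2 agree on Year; apply Year→SID and equate their SID entries.
No row becomes fully distinguished — the join is lossy.

No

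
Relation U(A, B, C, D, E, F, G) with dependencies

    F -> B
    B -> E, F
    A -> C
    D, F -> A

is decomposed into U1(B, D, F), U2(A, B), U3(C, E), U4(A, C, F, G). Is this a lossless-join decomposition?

No

Chase test. Columns are A, B, C, D, E, F, G; row i has aⱼ where attribute j ∈ Ui, else bᵢⱼ.
Initial tableau (one row per fragment):
  row 1: b11 a2 b13 a4 b15 a6 b17
  row 2: a1 a2 b23 b24 b25 b26 b27
  row 3: b31 b32 a3 b34 a5 b36 b37
  row 4: a1 b42 a3 b44 b45 a6 a7
Rows 1 and 4 agree on F; apply F→B and equate their B entries.
Rows 1 and 2 agree on B; apply B→E, F and equate their E, F entries.
Rows 1 and 4 agree on B; apply B→E, F and equate their E, F entries.
Rows 2 and 4 agree on A; apply A→C and equate their C entries.
No row becomes fully distinguished — the join is lossy.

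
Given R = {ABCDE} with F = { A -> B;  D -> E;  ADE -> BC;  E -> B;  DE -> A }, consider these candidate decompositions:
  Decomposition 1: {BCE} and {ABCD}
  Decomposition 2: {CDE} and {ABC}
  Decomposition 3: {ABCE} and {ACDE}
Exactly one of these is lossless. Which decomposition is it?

Decomposition 3

Decomposition 1: common = {BC}, closure = {BC} → lossy.
Decomposition 2: common = {C}, closure = {C} → lossy.
Decomposition 3: common = {ACE}, closure = {ABCE} → lossless.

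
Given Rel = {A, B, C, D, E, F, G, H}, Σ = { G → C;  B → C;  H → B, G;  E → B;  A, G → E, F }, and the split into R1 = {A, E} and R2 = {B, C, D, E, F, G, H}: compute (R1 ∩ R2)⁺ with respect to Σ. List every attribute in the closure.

R1 ∩ R2 = {E}.
E → B applies, adding B
B → C applies, adding C
Closure: {B, C, E}.

B, C, E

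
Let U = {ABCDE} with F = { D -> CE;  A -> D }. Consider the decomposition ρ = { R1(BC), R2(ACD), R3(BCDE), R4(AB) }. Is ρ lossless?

Chase test. Columns are ABCDE; row i has aⱼ where attribute j ∈ Ri, else bᵢⱼ.
Initial tableau (one row per fragment):
  row 1: b11 a2 a3 b14 b15
  row 2: a1 b22 a3 a4 b25
  row 3: b31 a2 a3 a4 a5
  row 4: a1 a2 b43 b44 b45
Rows 2 and 3 agree on D; apply D→CE and equate their CE entries.
Rows 2 and 4 agree on A; apply A→D and equate their D entries.
Rows 2 and 4 agree on D; apply D→CE and equate their CE entries.
Row 4 is now all distinguished symbols — the join is lossless.

Yes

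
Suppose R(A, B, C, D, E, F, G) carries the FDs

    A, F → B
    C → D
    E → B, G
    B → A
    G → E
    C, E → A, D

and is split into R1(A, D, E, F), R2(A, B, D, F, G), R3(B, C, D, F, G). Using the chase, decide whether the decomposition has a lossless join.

Chase test. Columns are A, B, C, D, E, F, G; row i has aⱼ where attribute j ∈ Ri, else bᵢⱼ.
Initial tableau (one row per fragment):
  row 1: a1 b12 b13 a4 a5 a6 b17
  row 2: a1 a2 b23 a4 b25 a6 a7
  row 3: b31 a2 a3 a4 b35 a6 a7
Rows 1 and 2 agree on A, F; apply A, F→B and equate their B entries.
Rows 1 and 3 agree on B; apply B→A and equate their A entries.
Rows 2 and 3 agree on G; apply G→E and equate their E entries.
No row becomes fully distinguished — the join is lossy.

No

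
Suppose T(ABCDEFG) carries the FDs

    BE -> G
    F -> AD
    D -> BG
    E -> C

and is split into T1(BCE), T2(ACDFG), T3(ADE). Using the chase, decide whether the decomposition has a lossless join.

No

Chase test. Columns are ABCDEFG; row i has aⱼ where attribute j ∈ Ti, else bᵢⱼ.
Initial tableau (one row per fragment):
  row 1: b11 a2 a3 b14 a5 b16 b17
  row 2: a1 b22 a3 a4 b25 a6 a7
  row 3: a1 b32 b33 a4 a5 b36 b37
Rows 2 and 3 agree on D; apply D→BG and equate their BG entries.
Rows 1 and 3 agree on E; apply E→C and equate their C entries.
No row becomes fully distinguished — the join is lossy.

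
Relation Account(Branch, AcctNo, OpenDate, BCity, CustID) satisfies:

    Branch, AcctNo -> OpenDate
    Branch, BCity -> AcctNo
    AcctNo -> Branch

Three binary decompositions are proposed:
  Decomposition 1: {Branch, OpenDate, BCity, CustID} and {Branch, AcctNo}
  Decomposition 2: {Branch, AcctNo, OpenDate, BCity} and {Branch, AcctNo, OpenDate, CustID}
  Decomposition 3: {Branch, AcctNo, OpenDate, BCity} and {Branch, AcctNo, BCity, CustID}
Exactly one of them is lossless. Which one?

Decomposition 3

Decomposition 1: common = {Branch}, closure = {Branch} → lossy.
Decomposition 2: common = {Branch, AcctNo, OpenDate}, closure = {Branch, AcctNo, OpenDate} → lossy.
Decomposition 3: common = {Branch, AcctNo, BCity}, closure = {Branch, AcctNo, OpenDate, BCity} → lossless.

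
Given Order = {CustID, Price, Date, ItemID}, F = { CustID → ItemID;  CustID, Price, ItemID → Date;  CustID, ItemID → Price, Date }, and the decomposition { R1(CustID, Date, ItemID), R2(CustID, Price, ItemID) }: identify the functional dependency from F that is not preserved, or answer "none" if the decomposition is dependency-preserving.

none

CustID → ItemID lies within R1.
CustID, Price, ItemID → Date: restricted closure across fragments reaches Date.
CustID, ItemID → Price, Date: restricted closure across fragments reaches Price, Date.
Every dependency is enforceable on the fragments, so the decomposition is dependency-preserving.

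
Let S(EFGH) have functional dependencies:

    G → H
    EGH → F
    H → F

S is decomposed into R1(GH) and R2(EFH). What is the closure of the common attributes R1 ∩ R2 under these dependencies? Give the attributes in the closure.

FH

R1 ∩ R2 = {H}.
H → F applies, adding F
Closure: {FH}.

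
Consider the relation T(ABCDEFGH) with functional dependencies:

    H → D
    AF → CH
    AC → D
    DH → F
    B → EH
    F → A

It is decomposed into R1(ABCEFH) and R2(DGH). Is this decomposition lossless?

Common attributes: R1 ∩ R2 = {H}.
Closure of {H}: H → D applies, adding D; DH → F applies, adding F; F → A applies, adding A; AF → CH applies, adding C. So (H)⁺ = {ACDFH}.
The closure contains neither all of R1 = {ABCEFH} nor all of R2 = {DGH}, so the common attributes are not a superkey of either fragment. The join is lossy.

No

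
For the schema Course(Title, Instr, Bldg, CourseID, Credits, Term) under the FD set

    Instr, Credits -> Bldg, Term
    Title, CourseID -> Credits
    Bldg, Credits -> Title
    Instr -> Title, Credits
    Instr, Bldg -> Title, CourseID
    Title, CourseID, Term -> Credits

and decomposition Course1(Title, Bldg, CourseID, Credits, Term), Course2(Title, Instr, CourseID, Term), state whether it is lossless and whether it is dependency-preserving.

Lossless test: (Title, CourseID, Term)⁺ = {Title, CourseID, Credits, Term}, which is a superkey of neither fragment — lossy.
Dependency preservation: the restricted closure of {Instr, Credits} across the fragments never reaches {Bldg, Term}, so Instr, Credits → Bldg, Term cannot be enforced without a join — not preserved.

lossy and not dependency-preserving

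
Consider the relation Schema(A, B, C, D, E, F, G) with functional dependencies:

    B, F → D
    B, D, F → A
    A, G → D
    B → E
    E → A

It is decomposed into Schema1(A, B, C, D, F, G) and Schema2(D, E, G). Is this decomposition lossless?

Common attributes: Schema1 ∩ Schema2 = {D, G}.
No dependency enlarges {D, G}, so (D, G)⁺ = {D, G}.
The closure contains neither all of Schema1 = {A, B, C, D, F, G} nor all of Schema2 = {D, E, G}, so the common attributes are not a superkey of either fragment. The join is lossy.

No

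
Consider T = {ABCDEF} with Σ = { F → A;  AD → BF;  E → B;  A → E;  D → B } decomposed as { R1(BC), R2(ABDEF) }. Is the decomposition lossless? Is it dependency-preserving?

Lossless test: (B)⁺ = {B}, which is a superkey of neither fragment — lossy.
Dependency preservation: every FD's attributes lie within a single fragment, so each can be enforced locally — preserved.

lossy but dependency-preserving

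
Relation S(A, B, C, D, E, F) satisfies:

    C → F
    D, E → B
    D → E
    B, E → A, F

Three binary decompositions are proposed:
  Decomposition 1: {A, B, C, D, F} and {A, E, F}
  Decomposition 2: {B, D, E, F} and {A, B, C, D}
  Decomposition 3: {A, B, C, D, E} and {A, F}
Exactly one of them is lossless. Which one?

Decomposition 2

Decomposition 1: common = {A, F}, closure = {A, F} → lossy.
Decomposition 2: common = {B, D}, closure = {A, B, D, E, F} → lossless.
Decomposition 3: common = {A}, closure = {A} → lossy.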